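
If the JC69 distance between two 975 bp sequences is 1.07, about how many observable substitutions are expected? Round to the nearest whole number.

Invert JC69: p = (3/4)(1 − e^(−4d/3)) = 0.75 × (1 − e^(-1.426667)) = 0.75 × (1 − 0.240108) = 0.569919.
Expected differing sites = pL ≈ 0.569919 × 975 = 555.671025 ≈ 556.

556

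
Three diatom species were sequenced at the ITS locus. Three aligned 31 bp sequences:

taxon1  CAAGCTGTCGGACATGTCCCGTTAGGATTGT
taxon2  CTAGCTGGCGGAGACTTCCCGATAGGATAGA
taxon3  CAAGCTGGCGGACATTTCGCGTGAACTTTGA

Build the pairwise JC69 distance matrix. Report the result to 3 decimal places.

d(taxon1,taxon2) = 0.316, d(taxon1,taxon3) = 0.316, d(taxon2,taxon3) = 0.422

taxon1–taxon2: 8/31 sites differ → p ≈ 0.258065, d = −0.75 ln(1 − 0.344087) = 0.316295 ≈ 0.316.
taxon1–taxon3: 8/31 sites differ → p ≈ 0.258065, d = −0.75 ln(1 − 0.344087) = 0.316295 ≈ 0.316.
taxon2–taxon3: 10/31 sites differ → p ≈ 0.322581, d = −0.75 ln(1 − 0.430108) = 0.421731 ≈ 0.422.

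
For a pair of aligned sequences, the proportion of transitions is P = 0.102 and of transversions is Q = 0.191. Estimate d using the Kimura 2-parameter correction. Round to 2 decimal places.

0.37

Under the Kimura two-parameter model, d = −½ ln(1 − 2P − Q) − ¼ ln(1 − 2Q).
1 − 2P − Q = 0.605, giving −½ ln(0.605) = 0.251263.
1 − 2Q = 0.618, giving −¼ ln(0.618) = 0.120317.
d = 0.251263 + 0.120317 = 0.371580.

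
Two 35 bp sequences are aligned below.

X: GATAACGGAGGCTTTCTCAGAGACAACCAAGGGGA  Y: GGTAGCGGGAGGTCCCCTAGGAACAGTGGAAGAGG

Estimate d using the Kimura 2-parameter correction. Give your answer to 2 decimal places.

Of 35 sites, 16 differences are transitions and 2 are transversions, so P = 16/35 ≈ 0.457143 and Q = 2/35 ≈ 0.057143.
Under the Kimura two-parameter model, d = −½ ln(1 − 2P − Q) − ¼ ln(1 − 2Q).
1 − 2P − Q = 0.028571, giving −½ ln(0.028571) = 1.777682.
1 − 2Q = 0.885714, giving −¼ ln(0.885714) = 0.030340.
d = 1.777682 + 0.030340 = 1.808022.

1.81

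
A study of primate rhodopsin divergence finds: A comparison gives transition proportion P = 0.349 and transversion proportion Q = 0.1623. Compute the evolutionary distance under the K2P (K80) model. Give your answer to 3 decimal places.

1.082

Under the Kimura two-parameter model, d = −½ ln(1 − 2P − Q) − ¼ ln(1 − 2Q).
1 − 2P − Q = 0.1397, giving −½ ln(0.1397) = 0.984129.
1 − 2Q = 0.6754, giving −¼ ln(0.6754) = 0.098113.
d = 0.984129 + 0.098113 = 1.082242.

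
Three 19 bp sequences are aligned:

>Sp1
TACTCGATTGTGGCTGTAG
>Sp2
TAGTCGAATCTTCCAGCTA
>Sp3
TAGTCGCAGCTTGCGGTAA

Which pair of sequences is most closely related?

Sp1–Sp2: 9/19 differ, p = 0.474, d = 0.749.
Sp1–Sp3: 8/19 differ, p = 0.421, d = 0.618.
Sp2–Sp3: 6/19 differ, p = 0.316, d = 0.410.
The smallest distance is between Sp2 and Sp3.

Sp2 and Sp3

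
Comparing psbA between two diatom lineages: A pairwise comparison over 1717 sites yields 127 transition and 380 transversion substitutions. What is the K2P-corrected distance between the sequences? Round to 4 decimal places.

0.3766

P = 127/1717 ≈ 0.073966 and Q = 380/1717 ≈ 0.221316.
Under the Kimura two-parameter model, d = −½ ln(1 − 2P − Q) − ¼ ln(1 − 2Q).
1 − 2P − Q = 0.630752, giving −½ ln(0.630752) = 0.230421.
1 − 2Q = 0.557368, giving −¼ ln(0.557368) = 0.146132.
d = 0.230421 + 0.146132 = 0.376553.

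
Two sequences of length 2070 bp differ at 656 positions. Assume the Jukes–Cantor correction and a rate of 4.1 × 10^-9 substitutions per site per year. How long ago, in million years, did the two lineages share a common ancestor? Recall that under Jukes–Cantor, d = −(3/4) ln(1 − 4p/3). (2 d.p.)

p = 656/2070 ≈ 0.316908.
d = −(3/4) ln(1 − 4p/3) = −0.75 ln(1 − 0.422544) = −0.75 ln(0.577456)
  = −0.75 × (-0.549123) = 0.411842 substitutions/site.
Under a molecular clock d = 2μt, so t = d/(2μ) = 0.411842 / (2 × 4.1 × 10^-9) = 50.22 million years.

50.22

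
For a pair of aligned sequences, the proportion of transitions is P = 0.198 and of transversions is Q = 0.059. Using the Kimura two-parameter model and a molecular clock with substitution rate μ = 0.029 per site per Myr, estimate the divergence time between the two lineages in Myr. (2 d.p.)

Under the Kimura two-parameter model, d = −½ ln(1 − 2P − Q) − ¼ ln(1 − 2Q).
1 − 2P − Q = 0.545, giving −½ ln(0.545) = 0.303485.
1 − 2Q = 0.882, giving −¼ ln(0.882) = 0.031391.
d = 0.303485 + 0.031391 = 0.334876.
Under a molecular clock d = 2μt, so t = d/(2μ) = 0.334876 / (2 × 0.029) = 5.77 Myr.

5.77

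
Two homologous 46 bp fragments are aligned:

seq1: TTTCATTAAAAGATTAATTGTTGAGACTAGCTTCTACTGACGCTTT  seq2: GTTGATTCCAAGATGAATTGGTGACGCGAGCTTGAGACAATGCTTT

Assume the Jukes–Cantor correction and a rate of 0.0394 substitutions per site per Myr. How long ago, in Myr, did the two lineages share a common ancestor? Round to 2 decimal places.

The sequences differ at 16 of 46 sites, so p = 16/46 ≈ 0.347826.
d = −(3/4) ln(1 − 4p/3) = −0.75 ln(1 − 0.463768) = −0.75 ln(0.536232)
  = −0.75 × (-0.623188) = 0.467391 substitutions/site.
Under a molecular clock d = 2μt, so t = d/(2μ) = 0.467391 / (2 × 0.0394) = 5.93 Myr.

5.93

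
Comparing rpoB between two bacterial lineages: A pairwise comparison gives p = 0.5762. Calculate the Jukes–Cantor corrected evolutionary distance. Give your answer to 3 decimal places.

1.097

d = −(3/4) ln(1 − 4p/3) = −0.75 ln(1 − 0.768267) = −0.75 ln(0.231733)
  = −0.75 × (-1.462169) = 1.096627 substitutions/site.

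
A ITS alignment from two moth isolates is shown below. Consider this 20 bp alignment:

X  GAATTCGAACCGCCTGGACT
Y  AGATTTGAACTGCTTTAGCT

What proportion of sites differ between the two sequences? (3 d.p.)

The sequences differ at 8 of 20 positions (sites 1, 2, 6, 11, 14, 16, 17, 18).
p = 8/20 = 0.400.

0.400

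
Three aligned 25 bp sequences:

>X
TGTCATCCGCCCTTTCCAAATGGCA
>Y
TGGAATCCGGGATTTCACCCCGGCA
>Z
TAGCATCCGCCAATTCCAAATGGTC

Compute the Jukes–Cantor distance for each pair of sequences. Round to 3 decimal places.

X–Y: 10/25 sites differ → p = 0.4, d = −0.75 ln(1 − 0.533333) = 0.571605 ≈ 0.572.
X–Z: 6/25 sites differ → p = 0.24, d = −0.75 ln(1 − 0.32) = 0.289247 ≈ 0.289.
Y–Z: 12/25 sites differ → p = 0.48, d = −0.75 ln(1 − 0.64) = 0.766238 ≈ 0.766.

d(X,Y) = 0.572, d(X,Z) = 0.289, d(Y,Z) = 0.766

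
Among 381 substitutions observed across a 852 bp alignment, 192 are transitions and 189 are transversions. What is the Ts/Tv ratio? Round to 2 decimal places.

1.02

R = 192/189 = 1.015873… ≈ 1.02 (to 2 d.p.).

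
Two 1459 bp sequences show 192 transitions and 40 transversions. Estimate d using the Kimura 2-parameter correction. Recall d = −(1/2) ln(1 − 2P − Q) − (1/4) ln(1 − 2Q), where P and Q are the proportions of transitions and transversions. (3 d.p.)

P = 192/1459 ≈ 0.131597 and Q = 40/1459 ≈ 0.027416.
Under the Kimura two-parameter model, d = −½ ln(1 − 2P − Q) − ¼ ln(1 − 2Q).
1 − 2P − Q = 0.70939, giving −½ ln(0.70939) = 0.171675.
1 − 2Q = 0.945168, giving −¼ ln(0.945168) = 0.014098.
d = 0.171675 + 0.014098 = 0.185773.

0.186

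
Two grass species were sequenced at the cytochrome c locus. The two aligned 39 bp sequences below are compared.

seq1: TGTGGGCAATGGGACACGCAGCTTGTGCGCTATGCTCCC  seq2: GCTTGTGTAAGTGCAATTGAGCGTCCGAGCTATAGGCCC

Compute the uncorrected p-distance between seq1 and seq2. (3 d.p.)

0.513

The sequences differ at 20 of 39 positions.
p = 20/39 = 0.512820… ≈ 0.513 (to 3 d.p.).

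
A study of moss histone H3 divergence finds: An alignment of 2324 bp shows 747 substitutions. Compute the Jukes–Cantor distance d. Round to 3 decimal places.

0.420

p = 747/2324 ≈ 0.321429.
d = −(3/4) ln(1 − 4p/3) = −0.75 ln(1 − 0.428572) = −0.75 ln(0.571428)
  = −0.75 × (-0.559617) = 0.419713 substitutions/site.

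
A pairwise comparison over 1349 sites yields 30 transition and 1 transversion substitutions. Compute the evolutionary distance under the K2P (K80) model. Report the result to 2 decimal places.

P = 30/1349 ≈ 0.022239 and Q = 1/1349 ≈ 0.000741.
Under the Kimura two-parameter model, d = −½ ln(1 − 2P − Q) − ¼ ln(1 − 2Q).
1 − 2P − Q = 0.954781, giving −½ ln(0.954781) = 0.023137.
1 − 2Q = 0.998518, giving −¼ ln(0.998518) = 0.000371.
d = 0.023137 + 0.000371 = 0.023508.

0.02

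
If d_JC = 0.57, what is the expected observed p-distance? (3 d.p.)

0.399

p = (3/4)(1 − e^(−4d/3)) = 0.75 × (1 − e^(-0.76)) = 0.75 × (1 − 0.467666) = 0.399251.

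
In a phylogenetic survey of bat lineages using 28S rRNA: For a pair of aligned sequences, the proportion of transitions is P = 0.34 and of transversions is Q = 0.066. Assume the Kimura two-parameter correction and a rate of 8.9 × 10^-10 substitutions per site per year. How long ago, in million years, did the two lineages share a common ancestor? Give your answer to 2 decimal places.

Under the Kimura two-parameter model, d = −½ ln(1 − 2P − Q) − ¼ ln(1 − 2Q).
1 − 2P − Q = 0.254, giving −½ ln(0.254) = 0.685211.
1 − 2Q = 0.868, giving −¼ ln(0.868) = 0.035391.
d = 0.685211 + 0.035391 = 0.720602.
Under a molecular clock d = 2μt, so t = d/(2μ) = 0.720602 / (2 × 8.9 × 10^-10) = 404.83 million years.

404.83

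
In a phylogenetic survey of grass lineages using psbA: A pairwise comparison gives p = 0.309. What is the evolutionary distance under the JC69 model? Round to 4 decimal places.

0.3983

d = −(3/4) ln(1 − 4p/3) = −0.75 ln(1 − 0.412) = −0.75 ln(0.588)
  = −0.75 × (-0.531028) = 0.398271 substitutions/site.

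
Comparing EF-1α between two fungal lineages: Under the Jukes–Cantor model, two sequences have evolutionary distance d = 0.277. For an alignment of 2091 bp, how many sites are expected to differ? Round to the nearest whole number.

Invert JC69: p = (3/4)(1 − e^(−4d/3)) = 0.75 × (1 − e^(-0.369333)) = 0.75 × (1 − 0.691195) = 0.231604.
Expected differing sites = pL ≈ 0.231604 × 2091 = 484.283964 ≈ 484.

484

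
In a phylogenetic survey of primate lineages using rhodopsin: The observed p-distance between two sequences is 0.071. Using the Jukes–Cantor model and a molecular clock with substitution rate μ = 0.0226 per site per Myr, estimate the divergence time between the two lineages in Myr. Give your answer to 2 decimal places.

1.65

d = −(3/4) ln(1 − 4p/3) = −0.75 ln(1 − 0.094667) = −0.75 ln(0.905333)
  = −0.75 × (-0.099452) = 0.074589 substitutions/site.
Under a molecular clock d = 2μt, so t = d/(2μ) = 0.074589 / (2 × 0.0226) = 1.65 Myr.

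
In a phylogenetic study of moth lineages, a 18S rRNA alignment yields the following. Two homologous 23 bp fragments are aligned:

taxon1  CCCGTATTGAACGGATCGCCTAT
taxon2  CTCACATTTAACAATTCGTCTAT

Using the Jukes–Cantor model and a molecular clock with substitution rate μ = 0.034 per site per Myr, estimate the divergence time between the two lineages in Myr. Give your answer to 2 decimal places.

6.87

The sequences differ at 8 of 23 sites (2, 4, 5, 9, 13, 14, 15, 19), so p = 8/23 ≈ 0.347826.
d = −(3/4) ln(1 − 4p/3) = −0.75 ln(1 − 0.463768) = −0.75 ln(0.536232)
  = −0.75 × (-0.623188) = 0.467391 substitutions/site.
Under a molecular clock d = 2μt, so t = d/(2μ) = 0.467391 / (2 × 0.034) = 6.87 Myr.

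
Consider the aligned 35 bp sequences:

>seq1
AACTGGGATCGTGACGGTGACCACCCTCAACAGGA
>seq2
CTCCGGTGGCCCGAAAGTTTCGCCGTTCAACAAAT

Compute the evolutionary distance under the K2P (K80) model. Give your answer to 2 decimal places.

0.97

Of 35 sites, 7 differences are transitions and 12 are transversions, so P = 7/35 = 0.2 and Q = 12/35 ≈ 0.342857.
Under the Kimura two-parameter model, d = −½ ln(1 − 2P − Q) − ¼ ln(1 − 2Q).
1 − 2P − Q = 0.257143, giving −½ ln(0.257143) = 0.679061.
1 − 2Q = 0.314286, giving −¼ ln(0.314286) = 0.289363.
d = 0.679061 + 0.289363 = 0.968424.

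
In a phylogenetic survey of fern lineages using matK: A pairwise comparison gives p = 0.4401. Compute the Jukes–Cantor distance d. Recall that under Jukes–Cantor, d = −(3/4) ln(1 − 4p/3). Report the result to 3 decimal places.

0.663

d = −(3/4) ln(1 − 4p/3) = −0.75 ln(1 − 0.5868) = −0.75 ln(0.4132)
  = −0.75 × (-0.883824) = 0.662868 substitutions/site.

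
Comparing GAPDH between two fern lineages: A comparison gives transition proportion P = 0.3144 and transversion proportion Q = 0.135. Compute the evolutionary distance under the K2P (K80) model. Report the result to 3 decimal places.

0.800

Under the Kimura two-parameter model, d = −½ ln(1 − 2P − Q) − ¼ ln(1 − 2Q).
1 − 2P − Q = 0.2362, giving −½ ln(0.2362) = 0.721538.
1 − 2Q = 0.73, giving −¼ ln(0.73) = 0.078678.
d = 0.721538 + 0.078678 = 0.800216.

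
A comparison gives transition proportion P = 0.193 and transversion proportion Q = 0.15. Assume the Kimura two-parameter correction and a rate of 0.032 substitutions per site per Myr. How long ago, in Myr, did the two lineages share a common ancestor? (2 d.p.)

7.39

Under the Kimura two-parameter model, d = −½ ln(1 − 2P − Q) − ¼ ln(1 − 2Q).
1 − 2P − Q = 0.464, giving −½ ln(0.464) = 0.383935.
1 − 2Q = 0.7, giving −¼ ln(0.7) = 0.089169.
d = 0.383935 + 0.089169 = 0.473104.
Under a molecular clock d = 2μt, so t = d/(2μ) = 0.473104 / (2 × 0.032) = 7.39 Myr.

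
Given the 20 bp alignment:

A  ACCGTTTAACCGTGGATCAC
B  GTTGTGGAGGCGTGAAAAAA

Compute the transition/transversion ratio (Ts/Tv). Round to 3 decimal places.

Transitions are A↔G and C↔T; transversions are all other mismatches.
Transitions: 5. Transversions: 6.
R = 5/6 = 0.833333… ≈ 0.833 (to 3 d.p.).

0.833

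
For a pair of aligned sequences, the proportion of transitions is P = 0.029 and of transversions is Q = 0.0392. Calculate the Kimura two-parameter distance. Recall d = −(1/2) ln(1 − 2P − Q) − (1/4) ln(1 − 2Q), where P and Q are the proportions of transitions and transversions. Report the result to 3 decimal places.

Under the Kimura two-parameter model, d = −½ ln(1 − 2P − Q) − ¼ ln(1 − 2Q).
1 − 2P − Q = 0.9028, giving −½ ln(0.9028) = 0.051127.
1 − 2Q = 0.9216, giving −¼ ln(0.9216) = 0.020411.
d = 0.051127 + 0.020411 = 0.071538.

0.072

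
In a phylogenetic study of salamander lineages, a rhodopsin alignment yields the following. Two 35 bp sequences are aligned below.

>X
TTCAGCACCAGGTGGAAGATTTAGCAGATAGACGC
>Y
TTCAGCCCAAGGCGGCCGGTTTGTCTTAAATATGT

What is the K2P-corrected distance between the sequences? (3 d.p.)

Of 35 sites, 5 differences are transitions and 9 are transversions, so P = 5/35 ≈ 0.142857 and Q = 9/35 ≈ 0.257143.
Under the Kimura two-parameter model, d = −½ ln(1 − 2P − Q) − ¼ ln(1 − 2Q).
1 − 2P − Q = 0.457143, giving −½ ln(0.457143) = 0.391380.
1 − 2Q = 0.485714, giving −¼ ln(0.485714) = 0.180534.
d = 0.391380 + 0.180534 = 0.571914.

0.572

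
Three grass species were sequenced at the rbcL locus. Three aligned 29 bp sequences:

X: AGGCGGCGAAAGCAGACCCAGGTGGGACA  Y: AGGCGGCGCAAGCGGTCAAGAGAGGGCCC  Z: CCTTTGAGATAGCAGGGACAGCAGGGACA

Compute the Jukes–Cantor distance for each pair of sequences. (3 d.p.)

X–Y: 10/29 sites differ → p ≈ 0.344828, d = −0.75 ln(1 − 0.459771) = 0.461822 ≈ 0.462.
X–Z: 12/29 sites differ → p ≈ 0.413793, d = −0.75 ln(1 − 0.551724) = 0.601760 ≈ 0.602.
Y–Z: 17/29 sites differ → p ≈ 0.586207, d = −0.75 ln(1 − 0.781609) = 1.141101 ≈ 1.141.

d(X,Y) = 0.462, d(X,Z) = 0.602, d(Y,Z) = 1.141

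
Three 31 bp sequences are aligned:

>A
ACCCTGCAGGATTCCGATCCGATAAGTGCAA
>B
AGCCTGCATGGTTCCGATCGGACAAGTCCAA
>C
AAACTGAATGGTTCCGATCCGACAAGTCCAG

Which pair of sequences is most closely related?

B and C

A–B: 6/31 differ, p = 0.194, d = 0.224.
A–C: 8/31 differ, p = 0.258, d = 0.316.
B–C: 5/31 differ, p = 0.161, d = 0.182.
The smallest distance is between B and C.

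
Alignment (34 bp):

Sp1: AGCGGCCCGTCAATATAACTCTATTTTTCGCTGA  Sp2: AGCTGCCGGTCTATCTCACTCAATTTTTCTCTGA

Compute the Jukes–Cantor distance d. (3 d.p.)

0.241

The sequences differ at 7 of 34 sites (4, 8, 12, 15, 17, 22, 30), so p = 7/34 ≈ 0.205882.
d = −(3/4) ln(1 − 4p/3) = −0.75 ln(1 − 0.274509) = −0.75 ln(0.725491)
  = −0.75 × (-0.320907) = 0.240680 substitutions/site.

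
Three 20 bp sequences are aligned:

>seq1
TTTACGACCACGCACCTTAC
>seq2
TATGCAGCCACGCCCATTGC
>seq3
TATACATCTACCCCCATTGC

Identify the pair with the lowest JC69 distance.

seq2 and seq3

seq1–seq2: 7/20 differ, p = 0.350, d = 0.471.
seq1–seq3: 8/20 differ, p = 0.400, d = 0.572.
seq2–seq3: 4/20 differ, p = 0.200, d = 0.233.
The smallest distance is between seq2 and seq3.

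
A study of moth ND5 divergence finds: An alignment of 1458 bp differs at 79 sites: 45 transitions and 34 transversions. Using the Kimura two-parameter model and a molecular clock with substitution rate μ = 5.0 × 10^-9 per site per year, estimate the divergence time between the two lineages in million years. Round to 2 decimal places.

5.64

P = 45/1458 ≈ 0.030864 and Q = 34/1458 ≈ 0.02332.
Under the Kimura two-parameter model, d = −½ ln(1 − 2P − Q) − ¼ ln(1 − 2Q).
1 − 2P − Q = 0.914952, giving −½ ln(0.914952) = 0.044442.
1 − 2Q = 0.95336, giving −¼ ln(0.95336) = 0.011941.
d = 0.044442 + 0.011941 = 0.056383.
Under a molecular clock d = 2μt, so t = d/(2μ) = 0.056383 / (2 × 5.0 × 10^-9) = 5.64 million years.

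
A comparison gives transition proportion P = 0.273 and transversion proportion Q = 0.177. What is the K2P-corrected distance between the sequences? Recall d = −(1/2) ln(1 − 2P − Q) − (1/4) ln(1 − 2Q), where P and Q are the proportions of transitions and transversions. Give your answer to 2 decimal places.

0.75

Under the Kimura two-parameter model, d = −½ ln(1 − 2P − Q) − ¼ ln(1 − 2Q).
1 − 2P − Q = 0.277, giving −½ ln(0.277) = 0.641869.
1 − 2Q = 0.646, giving −¼ ln(0.646) = 0.109239.
d = 0.641869 + 0.109239 = 0.751108.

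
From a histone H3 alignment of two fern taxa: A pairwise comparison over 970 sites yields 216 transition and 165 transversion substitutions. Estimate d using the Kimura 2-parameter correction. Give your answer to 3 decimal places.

0.582

P = 216/970 ≈ 0.22268 and Q = 165/970 ≈ 0.170103.
Under the Kimura two-parameter model, d = −½ ln(1 − 2P − Q) − ¼ ln(1 − 2Q).
1 − 2P − Q = 0.384537, giving −½ ln(0.384537) = 0.477858.
1 − 2Q = 0.659794, giving −¼ ln(0.659794) = 0.103957.
d = 0.477858 + 0.103957 = 0.581815.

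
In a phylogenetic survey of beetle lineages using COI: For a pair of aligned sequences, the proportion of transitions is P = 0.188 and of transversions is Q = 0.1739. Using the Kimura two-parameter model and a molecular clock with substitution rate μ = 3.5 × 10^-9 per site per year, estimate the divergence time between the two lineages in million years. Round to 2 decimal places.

72.28

Under the Kimura two-parameter model, d = −½ ln(1 − 2P − Q) − ¼ ln(1 − 2Q).
1 − 2P − Q = 0.4501, giving −½ ln(0.4501) = 0.399143.
1 − 2Q = 0.6522, giving −¼ ln(0.6522) = 0.106851.
d = 0.399143 + 0.106851 = 0.505994.
Under a molecular clock d = 2μt, so t = d/(2μ) = 0.505994 / (2 × 3.5 × 10^-9) = 72.28 million years.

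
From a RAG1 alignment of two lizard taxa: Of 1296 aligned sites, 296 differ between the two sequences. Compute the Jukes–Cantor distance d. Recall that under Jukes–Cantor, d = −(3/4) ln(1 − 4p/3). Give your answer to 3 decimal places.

p = 296/1296 ≈ 0.228395.
d = −(3/4) ln(1 − 4p/3) = −0.75 ln(1 − 0.304527) = −0.75 ln(0.695473)
  = −0.75 × (-0.363163) = 0.272372 substitutions/site.

0.272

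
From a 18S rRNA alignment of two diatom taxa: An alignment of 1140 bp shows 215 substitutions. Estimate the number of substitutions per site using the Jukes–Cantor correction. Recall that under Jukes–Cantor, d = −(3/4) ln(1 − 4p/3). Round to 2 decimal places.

0.22

p = 215/1140 ≈ 0.188596.
d = −(3/4) ln(1 − 4p/3) = −0.75 ln(1 − 0.251461) = −0.75 ln(0.748539)
  = −0.75 × (-0.289632) = 0.217224 substitutions/site.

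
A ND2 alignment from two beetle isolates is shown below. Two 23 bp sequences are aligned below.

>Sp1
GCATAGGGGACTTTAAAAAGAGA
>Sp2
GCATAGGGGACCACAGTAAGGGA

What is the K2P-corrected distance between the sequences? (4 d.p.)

Of 23 sites, 4 differences are transitions and 2 are transversions, so P = 4/23 ≈ 0.173913 and Q = 2/23 ≈ 0.086957.
Under the Kimura two-parameter model, d = −½ ln(1 − 2P − Q) − ¼ ln(1 − 2Q).
1 − 2P − Q = 0.565217, giving −½ ln(0.565217) = 0.285273.
1 − 2Q = 0.826086, giving −¼ ln(0.826086) = 0.047764.
d = 0.285273 + 0.047764 = 0.333037.

0.3330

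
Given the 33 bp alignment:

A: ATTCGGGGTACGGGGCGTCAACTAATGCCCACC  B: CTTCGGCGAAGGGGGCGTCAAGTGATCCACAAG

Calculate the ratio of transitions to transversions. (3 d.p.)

0.111

Transitions are A↔G and C↔T; transversions are all other mismatches.
Transitions: 1. Transversions: 9.
R = 1/9 = 0.111111… ≈ 0.111 (to 3 d.p.).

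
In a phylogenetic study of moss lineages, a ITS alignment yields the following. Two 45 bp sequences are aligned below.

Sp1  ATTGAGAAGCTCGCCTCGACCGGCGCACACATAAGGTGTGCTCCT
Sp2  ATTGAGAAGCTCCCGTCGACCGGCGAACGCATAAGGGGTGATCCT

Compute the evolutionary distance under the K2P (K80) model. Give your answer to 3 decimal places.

0.147

Of 45 sites, 1 differences are transitions and 5 are transversions, so P = 1/45 ≈ 0.022222 and Q = 5/45 ≈ 0.111111.
Under the Kimura two-parameter model, d = −½ ln(1 − 2P − Q) − ¼ ln(1 − 2Q).
1 − 2P − Q = 0.844445, giving −½ ln(0.844445) = 0.084538.
1 − 2Q = 0.777778, giving −¼ ln(0.777778) = 0.062829.
d = 0.084538 + 0.062829 = 0.147367.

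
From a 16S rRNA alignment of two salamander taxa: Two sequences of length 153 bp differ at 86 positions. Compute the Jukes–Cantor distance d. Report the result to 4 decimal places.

1.0381

p = 86/153 ≈ 0.562092.
d = −(3/4) ln(1 − 4p/3) = −0.75 ln(1 − 0.749456) = −0.75 ln(0.250544)
  = −0.75 × (-1.384121) = 1.038091 substitutions/site.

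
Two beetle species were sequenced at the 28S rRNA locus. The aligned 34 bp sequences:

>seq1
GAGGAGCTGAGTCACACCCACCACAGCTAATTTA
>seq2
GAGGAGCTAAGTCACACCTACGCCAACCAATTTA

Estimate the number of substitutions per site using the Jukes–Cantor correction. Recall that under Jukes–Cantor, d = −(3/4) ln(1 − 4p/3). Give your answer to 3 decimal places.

The sequences differ at 6 of 34 sites (9, 19, 22, 23, 26, 28), so p = 6/34 ≈ 0.176471.
d = −(3/4) ln(1 − 4p/3) = −0.75 ln(1 − 0.235295) = −0.75 ln(0.764705)
  = −0.75 × (-0.268265) = 0.201199 substitutions/site.

0.201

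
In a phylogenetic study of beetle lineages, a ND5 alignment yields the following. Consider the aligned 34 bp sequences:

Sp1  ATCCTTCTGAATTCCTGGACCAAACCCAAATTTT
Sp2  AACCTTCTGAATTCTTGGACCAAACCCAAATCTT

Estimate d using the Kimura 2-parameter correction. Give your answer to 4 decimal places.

Of 34 sites, 2 differences are transitions and 1 are transversions, so P = 2/34 ≈ 0.058824 and Q = 1/34 ≈ 0.029412.
Under the Kimura two-parameter model, d = −½ ln(1 − 2P − Q) − ¼ ln(1 − 2Q).
1 − 2P − Q = 0.85294, giving −½ ln(0.85294) = 0.079533.
1 − 2Q = 0.941176, giving −¼ ln(0.941176) = 0.015156.
d = 0.079533 + 0.015156 = 0.094689.

0.0947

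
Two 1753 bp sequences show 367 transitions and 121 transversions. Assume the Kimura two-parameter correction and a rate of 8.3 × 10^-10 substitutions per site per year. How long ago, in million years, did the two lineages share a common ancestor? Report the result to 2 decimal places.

P = 367/1753 ≈ 0.209355 and Q = 121/1753 ≈ 0.069025.
Under the Kimura two-parameter model, d = −½ ln(1 − 2P − Q) − ¼ ln(1 − 2Q).
1 − 2P − Q = 0.512265, giving −½ ln(0.512265) = 0.334457.
1 − 2Q = 0.86195, giving −¼ ln(0.86195) = 0.037140.
d = 0.334457 + 0.037140 = 0.371597.
Under a molecular clock d = 2μt, so t = d/(2μ) = 0.371597 / (2 × 8.3 × 10^-10) = 223.85 million years.

223.85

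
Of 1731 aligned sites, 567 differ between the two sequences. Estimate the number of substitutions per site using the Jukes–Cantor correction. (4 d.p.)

p = 567/1731 ≈ 0.327556.
d = −(3/4) ln(1 − 4p/3) = −0.75 ln(1 − 0.436741) = −0.75 ln(0.563259)
  = −0.75 × (-0.574016) = 0.430512 substitutions/site.

0.4305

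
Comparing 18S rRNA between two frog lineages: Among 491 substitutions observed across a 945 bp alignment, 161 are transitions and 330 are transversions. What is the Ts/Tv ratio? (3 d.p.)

0.488

R = 161/330 = 0.487878… ≈ 0.488 (to 3 d.p.).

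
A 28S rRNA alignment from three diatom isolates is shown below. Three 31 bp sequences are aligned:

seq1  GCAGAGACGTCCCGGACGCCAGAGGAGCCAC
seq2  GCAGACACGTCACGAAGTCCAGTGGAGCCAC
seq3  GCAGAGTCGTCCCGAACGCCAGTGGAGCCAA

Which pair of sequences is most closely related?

seq1–seq2: 6/31 differ, p = 0.194, d = 0.224.
seq1–seq3: 4/31 differ, p = 0.129, d = 0.142.
seq2–seq3: 6/31 differ, p = 0.194, d = 0.224.
The smallest distance is between seq1 and seq3.

seq1 and seq3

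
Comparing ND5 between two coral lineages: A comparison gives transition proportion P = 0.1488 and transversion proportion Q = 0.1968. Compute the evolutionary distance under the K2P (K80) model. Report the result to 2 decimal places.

0.47

Under the Kimura two-parameter model, d = −½ ln(1 − 2P − Q) − ¼ ln(1 − 2Q).
1 − 2P − Q = 0.5056, giving −½ ln(0.5056) = 0.341005.
1 − 2Q = 0.6064, giving −¼ ln(0.6064) = 0.125054.
d = 0.341005 + 0.125054 = 0.466059.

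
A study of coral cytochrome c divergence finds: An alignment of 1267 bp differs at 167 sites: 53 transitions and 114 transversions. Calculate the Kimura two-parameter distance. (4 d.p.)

P = 53/1267 ≈ 0.041831 and Q = 114/1267 ≈ 0.089976.
Under the Kimura two-parameter model, d = −½ ln(1 − 2P − Q) − ¼ ln(1 − 2Q).
1 − 2P − Q = 0.826362, giving −½ ln(0.826362) = 0.095361.
1 − 2Q = 0.820048, giving −¼ ln(0.820048) = 0.049598.
d = 0.095361 + 0.049598 = 0.144959.

0.1450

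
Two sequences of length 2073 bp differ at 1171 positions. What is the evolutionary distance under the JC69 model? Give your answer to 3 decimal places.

p = 1171/2073 ≈ 0.564882.
d = −(3/4) ln(1 − 4p/3) = −0.75 ln(1 − 0.753176) = −0.75 ln(0.246824)
  = −0.75 × (-1.399080) = 1.049310 substitutions/site.

1.049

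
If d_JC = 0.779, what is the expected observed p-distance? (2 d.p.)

0.48

p = (3/4)(1 − e^(−4d/3)) = 0.75 × (1 − e^(-1.038667)) = 0.75 × (1 − 0.353926) = 0.484556.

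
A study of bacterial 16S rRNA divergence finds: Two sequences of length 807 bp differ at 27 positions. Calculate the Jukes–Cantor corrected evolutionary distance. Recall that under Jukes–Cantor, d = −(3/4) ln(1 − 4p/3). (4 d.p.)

0.0342

p = 27/807 ≈ 0.033457.
d = −(3/4) ln(1 − 4p/3) = −0.75 ln(1 − 0.044609) = −0.75 ln(0.955391)
  = −0.75 × (-0.045635) = 0.034226 substitutions/site.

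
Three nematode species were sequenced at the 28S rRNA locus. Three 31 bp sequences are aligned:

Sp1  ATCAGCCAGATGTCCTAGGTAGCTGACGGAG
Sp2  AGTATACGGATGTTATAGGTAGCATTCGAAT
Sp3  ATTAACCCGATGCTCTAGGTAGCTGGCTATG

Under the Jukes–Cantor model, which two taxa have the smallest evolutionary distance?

Sp1 and Sp3

Sp1–Sp2: 12/31 differ, p = 0.387, d = 0.544.
Sp1–Sp3: 9/31 differ, p = 0.290, d = 0.367.
Sp2–Sp3: 12/31 differ, p = 0.387, d = 0.544.
The smallest distance is between Sp1 and Sp3.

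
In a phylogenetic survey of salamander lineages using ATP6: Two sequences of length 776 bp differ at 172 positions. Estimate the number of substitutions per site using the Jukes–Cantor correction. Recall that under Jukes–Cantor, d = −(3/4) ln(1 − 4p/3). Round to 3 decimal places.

0.263

p = 172/776 ≈ 0.221649.
d = −(3/4) ln(1 − 4p/3) = −0.75 ln(1 − 0.295532) = −0.75 ln(0.704468)
  = −0.75 × (-0.350312) = 0.262734 substitutions/site.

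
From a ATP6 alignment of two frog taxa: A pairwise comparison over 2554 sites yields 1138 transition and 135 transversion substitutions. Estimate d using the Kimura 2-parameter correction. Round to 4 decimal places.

P = 1138/2554 ≈ 0.445576 and Q = 135/2554 ≈ 0.052858.
Under the Kimura two-parameter model, d = −½ ln(1 − 2P − Q) − ¼ ln(1 − 2Q).
1 − 2P − Q = 0.05599, giving −½ ln(0.05599) = 1.441291.
1 − 2Q = 0.894284, giving −¼ ln(0.894284) = 0.027933.
d = 1.441291 + 0.027933 = 1.469224.

1.4692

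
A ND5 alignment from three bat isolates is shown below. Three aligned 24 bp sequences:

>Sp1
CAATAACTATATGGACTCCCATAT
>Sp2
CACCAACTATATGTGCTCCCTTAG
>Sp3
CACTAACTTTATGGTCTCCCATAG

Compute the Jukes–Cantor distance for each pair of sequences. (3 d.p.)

d(Sp1,Sp2) = 0.304, d(Sp1,Sp3) = 0.188, d(Sp2,Sp3) = 0.244

Sp1–Sp2: 6/24 sites differ → p = 0.25, d = −0.75 ln(1 − 0.333333) = 0.304098 ≈ 0.304.
Sp1–Sp3: 4/24 sites differ → p ≈ 0.166667, d = −0.75 ln(1 − 0.222223) = 0.188487 ≈ 0.188.
Sp2–Sp3: 5/24 sites differ → p ≈ 0.208333, d = −0.75 ln(1 − 0.277777) = 0.244066 ≈ 0.244.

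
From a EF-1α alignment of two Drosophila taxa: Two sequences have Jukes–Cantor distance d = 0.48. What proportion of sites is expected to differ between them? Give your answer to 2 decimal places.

0.35

p = (3/4)(1 − e^(−4d/3)) = 0.75 × (1 − e^(-0.64)) = 0.75 × (1 − 0.527292) = 0.354531.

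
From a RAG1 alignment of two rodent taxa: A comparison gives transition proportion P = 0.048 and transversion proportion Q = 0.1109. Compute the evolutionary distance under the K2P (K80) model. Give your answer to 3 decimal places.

0.179

Under the Kimura two-parameter model, d = −½ ln(1 − 2P − Q) − ¼ ln(1 − 2Q).
1 − 2P − Q = 0.7931, giving −½ ln(0.7931) = 0.115903.
1 − 2Q = 0.7782, giving −¼ ln(0.7782) = 0.062693.
d = 0.115903 + 0.062693 = 0.178596.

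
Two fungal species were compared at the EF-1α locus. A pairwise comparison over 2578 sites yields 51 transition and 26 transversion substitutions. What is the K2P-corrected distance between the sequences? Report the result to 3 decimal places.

P = 51/2578 ≈ 0.019783 and Q = 26/2578 ≈ 0.010085.
Under the Kimura two-parameter model, d = −½ ln(1 − 2P − Q) − ¼ ln(1 − 2Q).
1 − 2P − Q = 0.950349, giving −½ ln(0.950349) = 0.025463.
1 − 2Q = 0.97983, giving −¼ ln(0.97983) = 0.005094.
d = 0.025463 + 0.005094 = 0.030557.

0.031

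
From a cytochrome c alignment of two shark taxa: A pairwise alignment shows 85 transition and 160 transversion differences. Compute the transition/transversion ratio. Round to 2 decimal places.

R = 85/160 = 0.53125 ≈ 0.53 (to 2 d.p.).

0.53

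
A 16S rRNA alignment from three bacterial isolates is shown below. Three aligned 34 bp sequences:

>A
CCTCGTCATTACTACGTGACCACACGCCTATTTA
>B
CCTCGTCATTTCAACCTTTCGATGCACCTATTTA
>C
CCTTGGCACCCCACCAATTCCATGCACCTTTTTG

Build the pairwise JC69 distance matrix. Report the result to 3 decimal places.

d(A,B) = 0.326, d(A,C) = 0.741, d(B,C) = 0.423

A–B: 9/34 sites differ → p ≈ 0.264706, d = −0.75 ln(1 − 0.352941) = 0.326488 ≈ 0.326.
A–C: 16/34 sites differ → p ≈ 0.470588, d = −0.75 ln(1 − 0.627451) = 0.740540 ≈ 0.741.
B–C: 11/34 sites differ → p ≈ 0.323529, d = −0.75 ln(1 − 0.431372) = 0.423397 ≈ 0.423.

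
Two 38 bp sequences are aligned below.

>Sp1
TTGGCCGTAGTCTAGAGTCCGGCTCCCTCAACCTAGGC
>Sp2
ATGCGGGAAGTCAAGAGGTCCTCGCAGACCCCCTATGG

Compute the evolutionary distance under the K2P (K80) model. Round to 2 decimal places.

Of 38 sites, 1 differences are transitions and 17 are transversions, so P = 1/38 ≈ 0.026316 and Q = 17/38 ≈ 0.447368.
Under the Kimura two-parameter model, d = −½ ln(1 − 2P − Q) − ¼ ln(1 − 2Q).
1 − 2P − Q = 0.5, giving −½ ln(0.5) = 0.346574.
1 − 2Q = 0.105264, giving −¼ ln(0.105264) = 0.562821.
d = 0.346574 + 0.562821 = 0.909395.

0.91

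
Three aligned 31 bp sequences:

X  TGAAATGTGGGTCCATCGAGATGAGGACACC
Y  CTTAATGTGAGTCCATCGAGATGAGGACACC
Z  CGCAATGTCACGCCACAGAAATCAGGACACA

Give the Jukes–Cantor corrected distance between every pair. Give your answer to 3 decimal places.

d(X,Y) = 0.142, d(X,Z) = 0.481, d(Y,Z) = 0.422

X–Y: 4/31 sites differ → p ≈ 0.129032, d = −0.75 ln(1 − 0.172043) = 0.141596 ≈ 0.142.
X–Z: 11/31 sites differ → p ≈ 0.354839, d = −0.75 ln(1 − 0.473119) = 0.480585 ≈ 0.481.
Y–Z: 10/31 sites differ → p ≈ 0.322581, d = −0.75 ln(1 − 0.430108) = 0.421731 ≈ 0.422.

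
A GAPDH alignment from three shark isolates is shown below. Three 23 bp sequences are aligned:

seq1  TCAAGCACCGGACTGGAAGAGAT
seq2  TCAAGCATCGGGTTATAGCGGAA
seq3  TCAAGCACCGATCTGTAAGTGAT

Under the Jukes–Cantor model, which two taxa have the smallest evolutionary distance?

seq1 and seq3

seq1–seq2: 9/23 differ, p = 0.391, d = 0.553.
seq1–seq3: 4/23 differ, p = 0.174, d = 0.198.
seq2–seq3: 9/23 differ, p = 0.391, d = 0.553.
The smallest distance is between seq1 and seq3.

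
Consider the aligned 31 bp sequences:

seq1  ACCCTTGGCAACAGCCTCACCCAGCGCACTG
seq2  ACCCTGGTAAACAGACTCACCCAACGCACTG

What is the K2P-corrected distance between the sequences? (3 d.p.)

0.182

Of 31 sites, 1 differences are transitions and 4 are transversions, so P = 1/31 ≈ 0.032258 and Q = 4/31 ≈ 0.129032.
Under the Kimura two-parameter model, d = −½ ln(1 − 2P − Q) − ¼ ln(1 − 2Q).
1 − 2P − Q = 0.806452, giving −½ ln(0.806452) = 0.107555.
1 − 2Q = 0.741936, giving −¼ ln(0.741936) = 0.074623.
d = 0.107555 + 0.074623 = 0.182178.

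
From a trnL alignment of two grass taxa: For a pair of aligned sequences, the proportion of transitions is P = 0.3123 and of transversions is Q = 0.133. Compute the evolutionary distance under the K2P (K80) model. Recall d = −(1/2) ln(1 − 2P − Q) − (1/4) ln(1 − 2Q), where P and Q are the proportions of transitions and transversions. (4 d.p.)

Under the Kimura two-parameter model, d = −½ ln(1 − 2P − Q) − ¼ ln(1 − 2Q).
1 − 2P − Q = 0.2424, giving −½ ln(0.2424) = 0.708583.
1 − 2Q = 0.734, giving −¼ ln(0.734) = 0.077312.
d = 0.708583 + 0.077312 = 0.785895.

0.7859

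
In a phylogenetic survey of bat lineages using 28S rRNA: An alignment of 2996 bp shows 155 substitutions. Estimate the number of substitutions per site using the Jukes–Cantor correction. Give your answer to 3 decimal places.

p = 155/2996 ≈ 0.051736.
d = −(3/4) ln(1 − 4p/3) = −0.75 ln(1 − 0.068981) = −0.75 ln(0.931019)
  = −0.75 × (-0.071476) = 0.053607 substitutions/site.

0.054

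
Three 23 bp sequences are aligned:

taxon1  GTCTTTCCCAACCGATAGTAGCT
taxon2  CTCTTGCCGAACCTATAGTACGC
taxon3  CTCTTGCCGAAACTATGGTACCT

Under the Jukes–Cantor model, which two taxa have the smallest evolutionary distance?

taxon2 and taxon3

taxon1–taxon2: 7/23 differ, p = 0.304, d = 0.390.
taxon1–taxon3: 7/23 differ, p = 0.304, d = 0.390.
taxon2–taxon3: 4/23 differ, p = 0.174, d = 0.198.
The smallest distance is between taxon2 and taxon3.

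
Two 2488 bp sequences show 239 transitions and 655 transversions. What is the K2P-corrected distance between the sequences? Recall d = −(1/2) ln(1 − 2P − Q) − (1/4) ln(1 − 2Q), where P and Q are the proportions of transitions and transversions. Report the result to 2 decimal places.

0.49

P = 239/2488 ≈ 0.096061 and Q = 655/2488 ≈ 0.263264.
Under the Kimura two-parameter model, d = −½ ln(1 − 2P − Q) − ¼ ln(1 − 2Q).
1 − 2P − Q = 0.544614, giving −½ ln(0.544614) = 0.303839.
1 − 2Q = 0.473472, giving −¼ ln(0.473472) = 0.186916.
d = 0.303839 + 0.186916 = 0.490755.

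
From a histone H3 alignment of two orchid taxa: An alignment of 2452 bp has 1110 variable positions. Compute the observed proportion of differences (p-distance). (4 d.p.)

p = 1110/2452 = 0.452691… ≈ 0.4527 (to 4 d.p.).

0.4527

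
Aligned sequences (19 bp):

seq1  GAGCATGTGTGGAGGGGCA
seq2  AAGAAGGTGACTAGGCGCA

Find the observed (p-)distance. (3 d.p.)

The sequences differ at 7 of 19 positions (sites 1, 4, 6, 10, 11, 12, 16).
p = 7/19 = 0.368421… ≈ 0.368 (to 3 d.p.).

0.368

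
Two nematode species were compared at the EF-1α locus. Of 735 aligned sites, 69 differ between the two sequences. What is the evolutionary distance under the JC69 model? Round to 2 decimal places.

p = 69/735 ≈ 0.093878.
d = −(3/4) ln(1 − 4p/3) = −0.75 ln(1 − 0.125171) = −0.75 ln(0.874829)
  = −0.75 × (-0.133727) = 0.100295 substitutions/site.

0.10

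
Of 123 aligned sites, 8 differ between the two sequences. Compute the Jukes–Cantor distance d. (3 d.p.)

p = 8/123 ≈ 0.065041.
d = −(3/4) ln(1 − 4p/3) = −0.75 ln(1 − 0.086721) = −0.75 ln(0.913279)
  = −0.75 × (-0.090714) = 0.068036 substitutions/site.

0.068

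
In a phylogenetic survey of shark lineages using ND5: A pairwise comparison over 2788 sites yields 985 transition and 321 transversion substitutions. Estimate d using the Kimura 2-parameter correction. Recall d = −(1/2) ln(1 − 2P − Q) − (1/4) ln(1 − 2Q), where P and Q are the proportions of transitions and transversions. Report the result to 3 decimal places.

P = 985/2788 ≈ 0.3533 and Q = 321/2788 ≈ 0.115136.
Under the Kimura two-parameter model, d = −½ ln(1 − 2P − Q) − ¼ ln(1 − 2Q).
1 − 2P − Q = 0.178264, giving −½ ln(0.178264) = 0.862245.
1 − 2Q = 0.769728, giving −¼ ln(0.769728) = 0.065430.
d = 0.862245 + 0.065430 = 0.927675.

0.928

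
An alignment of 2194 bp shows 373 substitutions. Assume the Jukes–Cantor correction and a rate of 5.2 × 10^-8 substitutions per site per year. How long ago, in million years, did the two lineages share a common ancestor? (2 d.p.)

p = 373/2194 ≈ 0.170009.
d = −(3/4) ln(1 − 4p/3) = −0.75 ln(1 − 0.226679) = −0.75 ln(0.773321)
  = −0.75 × (-0.257061) = 0.192796 substitutions/site.
Under a molecular clock d = 2μt, so t = d/(2μ) = 0.192796 / (2 × 5.2 × 10^-8) = 1.85 million years.

1.85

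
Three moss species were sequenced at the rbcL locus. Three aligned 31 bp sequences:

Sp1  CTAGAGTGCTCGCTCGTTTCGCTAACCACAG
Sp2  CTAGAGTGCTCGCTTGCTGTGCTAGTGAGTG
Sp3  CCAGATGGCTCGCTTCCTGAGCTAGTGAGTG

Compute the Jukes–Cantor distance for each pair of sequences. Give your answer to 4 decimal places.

d(Sp1,Sp2) = 0.3672, d(Sp1,Sp3) = 0.6143, d(Sp2,Sp3) = 0.1816

Sp1–Sp2: 9/31 sites differ → p ≈ 0.290323, d = −0.75 ln(1 − 0.387097) = 0.367161 ≈ 0.3672.
Sp1–Sp3: 13/31 sites differ → p ≈ 0.419355, d = −0.75 ln(1 − 0.55914) = 0.614271 ≈ 0.6143.
Sp2–Sp3: 5/31 sites differ → p ≈ 0.16129, d = −0.75 ln(1 − 0.215053) = 0.181604 ≈ 0.1816.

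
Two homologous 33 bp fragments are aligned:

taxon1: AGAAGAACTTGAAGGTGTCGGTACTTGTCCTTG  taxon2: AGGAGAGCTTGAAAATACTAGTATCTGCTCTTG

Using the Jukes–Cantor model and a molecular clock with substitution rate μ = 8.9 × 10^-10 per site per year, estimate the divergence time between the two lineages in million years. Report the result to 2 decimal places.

279.48

The sequences differ at 12 of 33 sites, so p = 12/33 ≈ 0.363636.
d = −(3/4) ln(1 − 4p/3) = −0.75 ln(1 − 0.484848) = −0.75 ln(0.515152)
  = −0.75 × (-0.663293) = 0.497470 substitutions/site.
Under a molecular clock d = 2μt, so t = d/(2μ) = 0.497470 / (2 × 8.9 × 10^-10) = 279.48 million years.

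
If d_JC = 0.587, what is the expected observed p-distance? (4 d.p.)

0.4071

p = (3/4)(1 − e^(−4d/3)) = 0.75 × (1 − e^(-0.782667)) = 0.75 × (1 − 0.457185) = 0.407111.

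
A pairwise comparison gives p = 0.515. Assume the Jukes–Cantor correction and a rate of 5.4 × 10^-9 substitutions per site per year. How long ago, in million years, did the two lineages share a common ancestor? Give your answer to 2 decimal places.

80.59

d = −(3/4) ln(1 − 4p/3) = −0.75 ln(1 − 0.686667) = −0.75 ln(0.313333)
  = −0.75 × (-1.160489) = 0.870367 substitutions/site.
Under a molecular clock d = 2μt, so t = d/(2μ) = 0.870367 / (2 × 5.4 × 10^-9) = 80.59 million years.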